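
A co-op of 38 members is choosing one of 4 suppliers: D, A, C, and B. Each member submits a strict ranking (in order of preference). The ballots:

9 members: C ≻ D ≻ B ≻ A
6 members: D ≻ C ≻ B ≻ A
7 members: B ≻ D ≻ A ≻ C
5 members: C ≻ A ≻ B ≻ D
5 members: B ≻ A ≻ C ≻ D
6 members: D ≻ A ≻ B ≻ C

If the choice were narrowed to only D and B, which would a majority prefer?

D

Voters preferring D to B: 21; preferring B to D: 17.
D wins the head-to-head.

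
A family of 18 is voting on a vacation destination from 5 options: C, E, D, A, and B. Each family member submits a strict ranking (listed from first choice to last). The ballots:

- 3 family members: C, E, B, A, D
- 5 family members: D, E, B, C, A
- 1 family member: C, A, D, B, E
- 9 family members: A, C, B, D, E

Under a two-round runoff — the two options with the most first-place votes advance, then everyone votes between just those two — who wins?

Round 1 first-place votes: C 4, E 0, D 5, A 9, B 0.
A and D advance.
Runoff: A is preferred to D by 13 voters; D by 5.
A wins the runoff.

A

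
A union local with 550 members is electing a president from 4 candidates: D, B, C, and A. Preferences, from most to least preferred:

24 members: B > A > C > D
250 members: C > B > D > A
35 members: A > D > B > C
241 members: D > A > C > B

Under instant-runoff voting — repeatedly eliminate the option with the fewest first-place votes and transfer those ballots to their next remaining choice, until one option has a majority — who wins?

Round 1: D 241, B 24, C 250, A 35. Eliminate B.
Round 2: D 241, C 250, A 59. Eliminate A.
Round 3: D 276, C 274. D has a majority.

D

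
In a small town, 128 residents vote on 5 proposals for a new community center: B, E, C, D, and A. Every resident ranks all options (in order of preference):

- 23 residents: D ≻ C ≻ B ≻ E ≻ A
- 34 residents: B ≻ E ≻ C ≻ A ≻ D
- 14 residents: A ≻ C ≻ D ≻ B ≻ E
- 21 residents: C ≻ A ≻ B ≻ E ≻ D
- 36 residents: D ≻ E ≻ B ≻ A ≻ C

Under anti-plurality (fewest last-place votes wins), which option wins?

B

Last-place votes: B 0, E 14, C 36, D 55, A 23.
B is ranked last by the fewest voters, so B wins.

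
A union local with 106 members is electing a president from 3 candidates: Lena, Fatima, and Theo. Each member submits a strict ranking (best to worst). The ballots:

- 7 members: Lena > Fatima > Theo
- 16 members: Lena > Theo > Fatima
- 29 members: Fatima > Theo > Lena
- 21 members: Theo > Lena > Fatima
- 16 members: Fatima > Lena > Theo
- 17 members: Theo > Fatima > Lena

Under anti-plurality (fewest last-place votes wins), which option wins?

Theo

Last-place votes: Lena 46, Fatima 37, Theo 23.
Theo is ranked last by the fewest voters, so Theo wins.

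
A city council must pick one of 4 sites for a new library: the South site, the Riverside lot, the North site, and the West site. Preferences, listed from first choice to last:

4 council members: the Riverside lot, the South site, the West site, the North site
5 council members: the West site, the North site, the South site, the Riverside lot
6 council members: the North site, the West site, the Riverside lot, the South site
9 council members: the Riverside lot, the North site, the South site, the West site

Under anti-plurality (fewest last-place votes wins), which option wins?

Last-place votes: the South site 6, the Riverside lot 5, the North site 4, the West site 9.
the North site is ranked last by the fewest voters, so the North site wins.

the North site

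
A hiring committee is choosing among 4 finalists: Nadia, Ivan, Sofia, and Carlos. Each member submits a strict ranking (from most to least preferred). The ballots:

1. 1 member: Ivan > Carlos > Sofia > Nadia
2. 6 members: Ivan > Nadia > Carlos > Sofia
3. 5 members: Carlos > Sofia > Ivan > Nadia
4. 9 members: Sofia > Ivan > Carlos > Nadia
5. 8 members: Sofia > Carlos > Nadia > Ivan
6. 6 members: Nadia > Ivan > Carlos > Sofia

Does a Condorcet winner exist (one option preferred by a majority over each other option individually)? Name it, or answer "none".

Checking pairwise contests:
Ivan beats Nadia 21–14.
Sofia beats Ivan 22–13.
Carlos beats Sofia 18–17.
Ivan beats Carlos 22–13.
Every option loses at least one head-to-head, so there is no Condorcet winner.

none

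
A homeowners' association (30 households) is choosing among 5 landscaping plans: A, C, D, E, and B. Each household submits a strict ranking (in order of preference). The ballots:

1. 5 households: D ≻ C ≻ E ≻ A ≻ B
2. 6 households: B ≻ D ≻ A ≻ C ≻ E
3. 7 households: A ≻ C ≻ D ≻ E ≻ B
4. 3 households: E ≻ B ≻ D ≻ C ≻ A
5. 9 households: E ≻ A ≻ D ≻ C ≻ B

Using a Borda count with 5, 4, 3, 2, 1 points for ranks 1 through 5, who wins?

D

A: 5·2 + 6·3 + 7·5 + 3·1 + 9·4 = 102
C: 5·4 + 6·2 + 7·4 + 3·2 + 9·2 = 84
D: 5·5 + 6·4 + 7·3 + 3·3 + 9·3 = 106
E: 5·3 + 6·1 + 7·2 + 3·5 + 9·5 = 95
B: 5·1 + 6·5 + 7·1 + 3·4 + 9·1 = 63
D has the highest Borda score (106).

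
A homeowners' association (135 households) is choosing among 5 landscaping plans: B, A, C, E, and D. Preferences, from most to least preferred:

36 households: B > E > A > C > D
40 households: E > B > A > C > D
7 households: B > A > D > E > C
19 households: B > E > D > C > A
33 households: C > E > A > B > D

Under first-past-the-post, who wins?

First-place votes: B 62, A 0, C 33, E 40, D 0.
B has the most first-place votes.

B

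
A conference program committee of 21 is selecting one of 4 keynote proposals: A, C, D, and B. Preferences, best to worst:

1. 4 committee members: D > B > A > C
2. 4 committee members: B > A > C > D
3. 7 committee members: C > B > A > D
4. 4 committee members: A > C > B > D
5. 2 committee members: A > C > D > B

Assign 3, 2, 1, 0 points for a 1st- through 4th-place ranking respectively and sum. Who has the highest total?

B

A: 4·1 + 4·2 + 7·1 + 4·3 + 2·3 = 37
C: 4·0 + 4·1 + 7·3 + 4·2 + 2·2 = 37
D: 4·3 + 4·0 + 7·0 + 4·0 + 2·1 = 14
B: 4·2 + 4·3 + 7·2 + 4·1 + 2·0 = 38
B has the highest Borda score (38).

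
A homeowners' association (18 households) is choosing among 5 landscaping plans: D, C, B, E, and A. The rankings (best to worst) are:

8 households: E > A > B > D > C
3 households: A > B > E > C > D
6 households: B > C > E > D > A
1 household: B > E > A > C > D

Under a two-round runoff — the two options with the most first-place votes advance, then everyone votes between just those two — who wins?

Round 1 first-place votes: D 0, C 0, B 7, E 8, A 3.
E and B advance.
Runoff: E is preferred to B by 8 voters; B by 10.
B wins the runoff.

B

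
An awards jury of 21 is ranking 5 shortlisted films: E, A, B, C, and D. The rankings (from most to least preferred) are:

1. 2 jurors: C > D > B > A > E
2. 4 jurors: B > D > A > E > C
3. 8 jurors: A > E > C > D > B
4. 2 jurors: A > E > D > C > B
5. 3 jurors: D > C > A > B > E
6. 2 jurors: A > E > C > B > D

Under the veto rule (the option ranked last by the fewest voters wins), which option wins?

A

Last-place votes: E 5, A 0, B 10, C 4, D 2.
A is ranked last by the fewest voters, so A wins.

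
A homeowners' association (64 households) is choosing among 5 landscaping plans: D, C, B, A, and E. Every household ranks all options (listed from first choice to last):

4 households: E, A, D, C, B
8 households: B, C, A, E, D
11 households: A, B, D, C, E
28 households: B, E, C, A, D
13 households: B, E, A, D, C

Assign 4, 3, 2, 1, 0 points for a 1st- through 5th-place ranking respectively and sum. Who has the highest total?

D: 4·2 + 8·0 + 11·2 + 28·0 + 13·1 = 43
C: 4·1 + 8·3 + 11·1 + 28·2 + 13·0 = 95
B: 4·0 + 8·4 + 11·3 + 28·4 + 13·4 = 229
A: 4·3 + 8·2 + 11·4 + 28·1 + 13·2 = 126
E: 4·4 + 8·1 + 11·0 + 28·3 + 13·3 = 147
B has the highest Borda score (229).

B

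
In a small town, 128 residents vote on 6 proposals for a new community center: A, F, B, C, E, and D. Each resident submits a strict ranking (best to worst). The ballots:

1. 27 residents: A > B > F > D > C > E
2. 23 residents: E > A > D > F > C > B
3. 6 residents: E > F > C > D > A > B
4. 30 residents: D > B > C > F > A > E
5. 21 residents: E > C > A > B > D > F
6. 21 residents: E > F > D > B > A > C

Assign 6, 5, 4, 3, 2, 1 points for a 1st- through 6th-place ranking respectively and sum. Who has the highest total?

A: 27·6 + 23·5 + 6·2 + 30·2 + 21·4 + 21·2 = 475
F: 27·4 + 23·3 + 6·5 + 30·3 + 21·1 + 21·5 = 423
B: 27·5 + 23·1 + 6·1 + 30·5 + 21·3 + 21·3 = 440
C: 27·2 + 23·2 + 6·4 + 30·4 + 21·5 + 21·1 = 370
E: 27·1 + 23·6 + 6·6 + 30·1 + 21·6 + 21·6 = 483
D: 27·3 + 23·4 + 6·3 + 30·6 + 21·2 + 21·4 = 497
D has the highest Borda score (497).

D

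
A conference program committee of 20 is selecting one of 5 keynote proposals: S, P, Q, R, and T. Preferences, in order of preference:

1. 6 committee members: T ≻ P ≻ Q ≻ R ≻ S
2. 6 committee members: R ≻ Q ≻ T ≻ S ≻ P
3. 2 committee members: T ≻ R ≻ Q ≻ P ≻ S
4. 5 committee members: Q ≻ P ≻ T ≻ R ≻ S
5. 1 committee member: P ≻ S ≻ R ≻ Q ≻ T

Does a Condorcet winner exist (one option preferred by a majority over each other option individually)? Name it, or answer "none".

Q vs S: 19–1 for Q.
Q vs P: 13–7 for Q.
Q vs R: 11–9 for Q.
Q vs T: 12–8 for Q.
Q beats every other option head-to-head.

Q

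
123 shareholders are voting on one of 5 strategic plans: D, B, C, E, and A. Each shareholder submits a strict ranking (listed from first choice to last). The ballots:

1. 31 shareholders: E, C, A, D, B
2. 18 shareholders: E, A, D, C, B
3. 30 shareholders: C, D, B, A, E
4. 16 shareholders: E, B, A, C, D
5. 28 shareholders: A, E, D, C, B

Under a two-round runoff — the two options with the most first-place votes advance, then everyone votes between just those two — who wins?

Round 1 first-place votes: D 0, B 0, C 30, E 65, A 28.
E and C advance.
Runoff: E is preferred to C by 93 voters; C by 30.
E wins the runoff.

E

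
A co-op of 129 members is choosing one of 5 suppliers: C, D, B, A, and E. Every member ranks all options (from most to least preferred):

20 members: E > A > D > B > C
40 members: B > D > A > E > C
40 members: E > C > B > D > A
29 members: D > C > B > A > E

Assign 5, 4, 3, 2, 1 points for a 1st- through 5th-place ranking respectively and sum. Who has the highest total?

B

C: 20·1 + 40·1 + 40·4 + 29·4 = 336
D: 20·3 + 40·4 + 40·2 + 29·5 = 445
B: 20·2 + 40·5 + 40·3 + 29·3 = 447
A: 20·4 + 40·3 + 40·1 + 29·2 = 298
E: 20·5 + 40·2 + 40·5 + 29·1 = 409
B has the highest Borda score (447).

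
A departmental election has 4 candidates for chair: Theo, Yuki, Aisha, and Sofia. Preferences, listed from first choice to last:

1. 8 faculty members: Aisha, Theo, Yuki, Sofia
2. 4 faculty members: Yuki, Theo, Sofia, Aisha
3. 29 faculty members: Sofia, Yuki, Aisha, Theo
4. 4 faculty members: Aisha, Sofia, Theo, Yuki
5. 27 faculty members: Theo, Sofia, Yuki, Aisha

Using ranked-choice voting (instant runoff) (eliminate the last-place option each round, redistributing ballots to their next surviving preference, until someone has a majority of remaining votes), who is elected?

Round 1: Theo 27, Yuki 4, Aisha 12, Sofia 29. Eliminate Yuki.
Round 2: Theo 31, Aisha 12, Sofia 29. Eliminate Aisha.
Round 3: Theo 39, Sofia 33. Theo has a majority.

Theo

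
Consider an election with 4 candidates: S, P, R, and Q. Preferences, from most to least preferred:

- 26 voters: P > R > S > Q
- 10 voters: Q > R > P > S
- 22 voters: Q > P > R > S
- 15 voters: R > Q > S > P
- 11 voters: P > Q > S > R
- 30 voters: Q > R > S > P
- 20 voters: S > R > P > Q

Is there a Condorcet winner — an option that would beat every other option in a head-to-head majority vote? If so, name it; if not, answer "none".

Q vs S: 88–46 for Q.
Q vs P: 77–57 for Q.
Q vs R: 73–61 for Q.
Q beats every other option head-to-head.

Q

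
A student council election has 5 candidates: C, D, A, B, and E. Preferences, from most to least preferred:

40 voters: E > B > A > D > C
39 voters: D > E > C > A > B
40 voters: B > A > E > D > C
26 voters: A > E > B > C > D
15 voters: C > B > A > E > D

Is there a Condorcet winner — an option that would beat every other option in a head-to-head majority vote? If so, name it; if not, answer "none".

Checking pairwise contests:
D beats C 119–41.
A beats D 121–39.
B beats A 95–65.
E beats B 105–55.
A beats E 81–79.
Every option loses at least one head-to-head, so there is no Condorcet winner.

none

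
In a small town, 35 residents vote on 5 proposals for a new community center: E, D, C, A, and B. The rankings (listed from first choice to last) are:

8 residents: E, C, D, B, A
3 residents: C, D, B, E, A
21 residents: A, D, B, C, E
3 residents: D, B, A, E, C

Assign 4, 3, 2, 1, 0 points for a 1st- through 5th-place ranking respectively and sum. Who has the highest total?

E: 8·4 + 3·1 + 21·0 + 3·1 = 38
D: 8·2 + 3·3 + 21·3 + 3·4 = 100
C: 8·3 + 3·4 + 21·1 + 3·0 = 57
A: 8·0 + 3·0 + 21·4 + 3·2 = 90
B: 8·1 + 3·2 + 21·2 + 3·3 = 65
D has the highest Borda score (100).

D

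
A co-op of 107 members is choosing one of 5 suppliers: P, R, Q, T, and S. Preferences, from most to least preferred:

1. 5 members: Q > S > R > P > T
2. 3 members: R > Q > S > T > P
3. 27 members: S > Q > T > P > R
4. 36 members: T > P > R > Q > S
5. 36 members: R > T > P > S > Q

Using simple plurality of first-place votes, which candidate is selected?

First-place votes: P 0, R 39, Q 5, T 36, S 27.
R has the most first-place votes.

R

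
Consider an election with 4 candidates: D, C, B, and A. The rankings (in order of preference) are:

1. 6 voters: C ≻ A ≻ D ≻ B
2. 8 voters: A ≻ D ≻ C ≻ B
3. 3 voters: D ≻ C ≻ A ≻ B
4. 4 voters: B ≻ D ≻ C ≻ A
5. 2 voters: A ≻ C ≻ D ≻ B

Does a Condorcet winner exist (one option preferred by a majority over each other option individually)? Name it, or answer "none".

none

Checking pairwise contests:
A beats D 16–7.
D beats C 15–8.
D beats B 19–4.
C beats A 13–10.
Every option loses at least one head-to-head, so there is no Condorcet winner.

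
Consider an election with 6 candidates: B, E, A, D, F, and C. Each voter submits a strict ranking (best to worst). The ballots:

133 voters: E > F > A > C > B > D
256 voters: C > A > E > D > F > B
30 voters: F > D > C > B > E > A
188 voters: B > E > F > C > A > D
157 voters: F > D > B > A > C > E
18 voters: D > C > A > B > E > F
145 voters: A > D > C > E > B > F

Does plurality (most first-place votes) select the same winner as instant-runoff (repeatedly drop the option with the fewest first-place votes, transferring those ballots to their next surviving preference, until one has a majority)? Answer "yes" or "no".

no

Plurality — first-place votes: B 188, E 133, A 145, D 18, F 187, C 256. Winner: C.
Instant-runoff — R1 B 188, E 133, A 145, D 18, F 187, C 256 (D out); R2 B 188, E 133, A 145, F 187, C 274 (E out); R3 B 188, A 145, F 320, C 274 (A out); R4 B 188, F 320, C 419 (B out); R5 F 508, C 419 (F winner). Winner: F.
The two methods disagree.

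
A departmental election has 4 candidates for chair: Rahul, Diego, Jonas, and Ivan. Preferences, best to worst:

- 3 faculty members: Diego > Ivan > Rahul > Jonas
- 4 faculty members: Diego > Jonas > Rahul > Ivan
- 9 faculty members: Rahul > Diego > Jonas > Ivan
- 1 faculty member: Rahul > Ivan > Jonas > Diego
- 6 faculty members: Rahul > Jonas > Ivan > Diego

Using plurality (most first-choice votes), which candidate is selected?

Rahul

First-place votes: Rahul 16, Diego 7, Jonas 0, Ivan 0.
Rahul has the most first-place votes.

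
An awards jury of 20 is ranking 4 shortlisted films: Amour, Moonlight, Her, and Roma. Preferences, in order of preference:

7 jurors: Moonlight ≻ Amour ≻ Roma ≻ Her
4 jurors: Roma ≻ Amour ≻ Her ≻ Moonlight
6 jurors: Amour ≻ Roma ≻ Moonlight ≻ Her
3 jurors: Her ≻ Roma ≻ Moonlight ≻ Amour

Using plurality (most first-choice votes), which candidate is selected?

First-place votes: Amour 6, Moonlight 7, Her 3, Roma 4.
Moonlight has the most first-place votes.

Moonlight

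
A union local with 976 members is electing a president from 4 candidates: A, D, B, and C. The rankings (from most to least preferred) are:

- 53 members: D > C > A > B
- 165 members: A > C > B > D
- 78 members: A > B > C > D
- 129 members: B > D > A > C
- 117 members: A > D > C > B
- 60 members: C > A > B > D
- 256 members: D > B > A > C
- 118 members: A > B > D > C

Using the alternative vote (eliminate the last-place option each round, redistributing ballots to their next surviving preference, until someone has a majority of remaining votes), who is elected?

A

Round 1: A 478, D 309, B 129, C 60. Eliminate C.
Round 2: A 538, D 309, B 129. A has a majority.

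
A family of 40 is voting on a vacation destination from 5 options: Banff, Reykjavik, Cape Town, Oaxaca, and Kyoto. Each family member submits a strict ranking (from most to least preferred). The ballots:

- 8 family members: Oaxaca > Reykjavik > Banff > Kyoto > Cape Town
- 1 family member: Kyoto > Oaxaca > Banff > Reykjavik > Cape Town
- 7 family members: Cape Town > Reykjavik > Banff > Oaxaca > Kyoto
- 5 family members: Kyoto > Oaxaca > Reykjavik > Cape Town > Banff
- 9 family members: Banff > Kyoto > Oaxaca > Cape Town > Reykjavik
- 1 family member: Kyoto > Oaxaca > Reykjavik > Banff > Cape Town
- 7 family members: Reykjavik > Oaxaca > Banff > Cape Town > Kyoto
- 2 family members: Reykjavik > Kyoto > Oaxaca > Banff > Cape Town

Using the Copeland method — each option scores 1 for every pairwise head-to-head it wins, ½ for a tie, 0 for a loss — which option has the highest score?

Oaxaca

Banff: beats Cape Town and Kyoto; loses to Reykjavik and Oaxaca → score 2.
Reykjavik: beats Banff, Cape Town, and Kyoto; loses to Oaxaca → score 3.
Cape Town: loses to Banff, Reykjavik, Oaxaca, and Kyoto → score 0.
Oaxaca: beats Banff, Reykjavik, Cape Town, and Kyoto → score 4.
Kyoto: beats Cape Town; loses to Banff, Reykjavik, and Oaxaca → score 1.
Oaxaca has the best pairwise record.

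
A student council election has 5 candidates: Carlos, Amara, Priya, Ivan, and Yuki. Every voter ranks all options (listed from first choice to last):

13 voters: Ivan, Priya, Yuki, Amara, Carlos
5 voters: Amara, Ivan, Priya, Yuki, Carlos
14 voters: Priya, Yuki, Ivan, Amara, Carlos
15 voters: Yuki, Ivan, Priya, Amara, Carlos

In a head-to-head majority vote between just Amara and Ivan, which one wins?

Voters preferring Amara to Ivan: 5; preferring Ivan to Amara: 42.
Ivan wins the head-to-head.

Ivan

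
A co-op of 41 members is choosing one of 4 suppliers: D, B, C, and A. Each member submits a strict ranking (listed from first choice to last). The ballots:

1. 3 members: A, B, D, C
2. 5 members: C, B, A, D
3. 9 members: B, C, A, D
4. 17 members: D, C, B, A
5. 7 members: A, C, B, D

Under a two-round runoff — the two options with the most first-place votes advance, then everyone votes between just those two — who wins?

A

Round 1 first-place votes: D 17, B 9, C 5, A 10.
D and A advance.
Runoff: D is preferred to A by 17 voters; A by 24.
A wins the runoff.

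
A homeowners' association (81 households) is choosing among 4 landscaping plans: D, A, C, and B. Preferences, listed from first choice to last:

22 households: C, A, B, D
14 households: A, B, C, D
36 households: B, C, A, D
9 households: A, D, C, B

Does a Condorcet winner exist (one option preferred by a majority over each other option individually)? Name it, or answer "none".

Checking pairwise contests:
A beats D 81–0.
C beats A 58–23.
B beats C 50–31.
A beats B 45–36.
Every option loses at least one head-to-head, so there is no Condorcet winner.

none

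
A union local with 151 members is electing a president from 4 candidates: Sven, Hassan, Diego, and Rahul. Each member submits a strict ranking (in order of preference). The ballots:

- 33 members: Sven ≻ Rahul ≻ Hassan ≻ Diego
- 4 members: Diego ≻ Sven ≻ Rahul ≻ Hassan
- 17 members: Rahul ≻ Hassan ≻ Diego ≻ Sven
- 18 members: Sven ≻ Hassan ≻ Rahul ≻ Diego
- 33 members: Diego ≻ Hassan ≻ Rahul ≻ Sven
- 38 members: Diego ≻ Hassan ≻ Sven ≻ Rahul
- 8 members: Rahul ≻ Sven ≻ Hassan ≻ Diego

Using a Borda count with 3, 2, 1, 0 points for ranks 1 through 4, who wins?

Hassan

Sven: 33·3 + 4·2 + 17·0 + 18·3 + 33·0 + 38·1 + 8·2 = 215
Hassan: 33·1 + 4·0 + 17·2 + 18·2 + 33·2 + 38·2 + 8·1 = 253
Diego: 33·0 + 4·3 + 17·1 + 18·0 + 33·3 + 38·3 + 8·0 = 242
Rahul: 33·2 + 4·1 + 17·3 + 18·1 + 33·1 + 38·0 + 8·3 = 196
Hassan has the highest Borda score (253).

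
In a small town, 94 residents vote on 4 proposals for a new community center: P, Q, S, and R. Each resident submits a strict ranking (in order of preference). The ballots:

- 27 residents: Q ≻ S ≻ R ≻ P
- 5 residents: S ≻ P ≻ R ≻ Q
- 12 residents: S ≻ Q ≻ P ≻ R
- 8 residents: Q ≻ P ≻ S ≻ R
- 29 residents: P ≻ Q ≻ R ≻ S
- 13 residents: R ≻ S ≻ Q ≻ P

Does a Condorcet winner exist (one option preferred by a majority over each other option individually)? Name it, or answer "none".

Q

Q vs P: 60–34 for Q.
Q vs S: 64–30 for Q.
Q vs R: 76–18 for Q.
Q beats every other option head-to-head.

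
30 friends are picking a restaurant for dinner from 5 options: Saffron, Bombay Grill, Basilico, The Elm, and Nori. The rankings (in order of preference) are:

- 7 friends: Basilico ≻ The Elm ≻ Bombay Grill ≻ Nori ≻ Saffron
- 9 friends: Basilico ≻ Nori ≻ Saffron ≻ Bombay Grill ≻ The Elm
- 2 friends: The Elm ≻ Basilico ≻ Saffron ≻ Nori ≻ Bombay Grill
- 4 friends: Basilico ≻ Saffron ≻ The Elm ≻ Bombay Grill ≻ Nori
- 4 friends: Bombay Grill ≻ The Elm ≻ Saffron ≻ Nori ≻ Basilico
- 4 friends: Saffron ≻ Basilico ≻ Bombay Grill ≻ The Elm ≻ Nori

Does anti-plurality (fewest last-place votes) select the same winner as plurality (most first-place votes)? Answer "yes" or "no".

no

Anti-plurality — last-place votes: Saffron 7, Bombay Grill 2, Basilico 4, The Elm 9, Nori 8. Winner: Bombay Grill.
Plurality — first-place votes: Saffron 4, Bombay Grill 4, Basilico 20, The Elm 2, Nori 0. Winner: Basilico.
The two methods disagree.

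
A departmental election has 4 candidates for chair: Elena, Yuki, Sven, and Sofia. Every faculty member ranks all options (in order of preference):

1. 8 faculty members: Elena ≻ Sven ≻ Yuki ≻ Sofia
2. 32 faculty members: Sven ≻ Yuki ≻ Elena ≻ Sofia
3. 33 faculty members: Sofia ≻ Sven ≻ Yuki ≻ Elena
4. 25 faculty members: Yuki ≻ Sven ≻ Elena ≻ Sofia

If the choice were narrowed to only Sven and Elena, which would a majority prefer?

Sven

Voters preferring Sven to Elena: 90; preferring Elena to Sven: 8.
Sven wins the head-to-head.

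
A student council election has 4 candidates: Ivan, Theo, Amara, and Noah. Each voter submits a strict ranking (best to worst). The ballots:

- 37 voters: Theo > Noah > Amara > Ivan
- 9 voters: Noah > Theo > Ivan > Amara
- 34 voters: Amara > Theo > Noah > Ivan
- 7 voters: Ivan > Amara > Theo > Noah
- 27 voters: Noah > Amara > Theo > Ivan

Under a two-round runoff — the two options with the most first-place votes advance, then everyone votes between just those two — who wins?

Round 1 first-place votes: Ivan 7, Theo 37, Amara 34, Noah 36.
Theo and Noah advance.
Runoff: Theo is preferred to Noah by 78 voters; Noah by 36.
Theo wins the runoff.

Theo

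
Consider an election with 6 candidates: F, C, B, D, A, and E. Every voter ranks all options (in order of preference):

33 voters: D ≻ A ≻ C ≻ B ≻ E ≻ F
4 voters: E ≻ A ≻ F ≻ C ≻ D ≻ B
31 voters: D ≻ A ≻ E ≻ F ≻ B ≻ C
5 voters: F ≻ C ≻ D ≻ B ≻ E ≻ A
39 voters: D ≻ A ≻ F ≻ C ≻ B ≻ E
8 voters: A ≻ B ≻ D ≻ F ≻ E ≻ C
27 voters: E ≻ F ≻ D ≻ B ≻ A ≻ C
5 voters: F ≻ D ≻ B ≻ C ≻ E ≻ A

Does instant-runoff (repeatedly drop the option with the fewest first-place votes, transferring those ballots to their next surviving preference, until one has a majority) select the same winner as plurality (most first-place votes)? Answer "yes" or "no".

Instant-runoff — R1 F 10, C 0, B 0, D 103, A 8, E 31 (D winner). Winner: D.
Plurality — first-place votes: F 10, C 0, B 0, D 103, A 8, E 31. Winner: D.
The two methods agree.

yes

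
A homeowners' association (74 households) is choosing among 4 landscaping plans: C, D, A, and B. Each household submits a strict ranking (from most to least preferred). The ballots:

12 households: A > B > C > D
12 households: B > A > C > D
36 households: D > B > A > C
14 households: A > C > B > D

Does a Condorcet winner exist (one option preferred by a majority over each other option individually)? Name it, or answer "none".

B

B vs C: 60–14 for B.
B vs D: 38–36 for B.
B vs A: 48–26 for B.
B beats every other option head-to-head.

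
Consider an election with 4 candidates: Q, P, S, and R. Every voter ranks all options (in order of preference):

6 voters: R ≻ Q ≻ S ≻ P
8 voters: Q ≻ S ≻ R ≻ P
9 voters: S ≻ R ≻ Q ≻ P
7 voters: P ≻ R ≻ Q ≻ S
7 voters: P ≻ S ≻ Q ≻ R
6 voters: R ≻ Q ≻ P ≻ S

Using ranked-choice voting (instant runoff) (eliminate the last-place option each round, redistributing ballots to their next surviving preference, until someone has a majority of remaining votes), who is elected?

Round 1: Q 8, P 14, S 9, R 12. Eliminate Q.
Round 2: P 14, S 17, R 12. Eliminate R.
Round 3: P 20, S 23. S has a majority.

S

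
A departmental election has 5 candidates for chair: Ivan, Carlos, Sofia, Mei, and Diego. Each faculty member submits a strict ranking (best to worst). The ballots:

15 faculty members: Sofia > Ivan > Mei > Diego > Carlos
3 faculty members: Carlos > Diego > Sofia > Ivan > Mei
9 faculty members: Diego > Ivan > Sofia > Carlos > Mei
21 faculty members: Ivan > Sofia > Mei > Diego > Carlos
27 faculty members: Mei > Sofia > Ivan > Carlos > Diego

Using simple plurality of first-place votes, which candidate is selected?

Mei

First-place votes: Ivan 21, Carlos 3, Sofia 15, Mei 27, Diego 9.
Mei has the most first-place votes.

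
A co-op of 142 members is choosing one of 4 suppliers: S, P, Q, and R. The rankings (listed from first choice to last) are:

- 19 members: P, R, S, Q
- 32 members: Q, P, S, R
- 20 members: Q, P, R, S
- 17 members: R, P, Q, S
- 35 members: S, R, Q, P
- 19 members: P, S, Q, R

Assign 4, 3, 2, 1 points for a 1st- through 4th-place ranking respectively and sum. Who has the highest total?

S: 19·2 + 32·2 + 20·1 + 17·1 + 35·4 + 19·3 = 336
P: 19·4 + 32·3 + 20·3 + 17·3 + 35·1 + 19·4 = 394
Q: 19·1 + 32·4 + 20·4 + 17·2 + 35·2 + 19·2 = 369
R: 19·3 + 32·1 + 20·2 + 17·4 + 35·3 + 19·1 = 321
P has the highest Borda score (394).

P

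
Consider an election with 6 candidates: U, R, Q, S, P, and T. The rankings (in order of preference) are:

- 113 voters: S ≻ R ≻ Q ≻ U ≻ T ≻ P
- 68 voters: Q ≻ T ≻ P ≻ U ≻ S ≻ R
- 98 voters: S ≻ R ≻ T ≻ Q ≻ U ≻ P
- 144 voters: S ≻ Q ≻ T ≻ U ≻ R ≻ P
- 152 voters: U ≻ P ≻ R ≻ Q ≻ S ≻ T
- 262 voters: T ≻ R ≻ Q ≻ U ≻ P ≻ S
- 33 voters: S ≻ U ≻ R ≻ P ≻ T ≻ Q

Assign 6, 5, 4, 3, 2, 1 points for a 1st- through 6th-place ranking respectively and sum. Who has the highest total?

R

U: 113·3 + 68·3 + 98·2 + 144·3 + 152·6 + 262·3 + 33·5 = 3034
R: 113·5 + 68·1 + 98·5 + 144·2 + 152·4 + 262·5 + 33·4 = 3461
Q: 113·4 + 68·6 + 98·3 + 144·5 + 152·3 + 262·4 + 33·1 = 3411
S: 113·6 + 68·2 + 98·6 + 144·6 + 152·2 + 262·1 + 33·6 = 3030
P: 113·1 + 68·4 + 98·1 + 144·1 + 152·5 + 262·2 + 33·3 = 2010
T: 113·2 + 68·5 + 98·4 + 144·4 + 152·1 + 262·6 + 33·2 = 3324
R has the highest Borda score (3461).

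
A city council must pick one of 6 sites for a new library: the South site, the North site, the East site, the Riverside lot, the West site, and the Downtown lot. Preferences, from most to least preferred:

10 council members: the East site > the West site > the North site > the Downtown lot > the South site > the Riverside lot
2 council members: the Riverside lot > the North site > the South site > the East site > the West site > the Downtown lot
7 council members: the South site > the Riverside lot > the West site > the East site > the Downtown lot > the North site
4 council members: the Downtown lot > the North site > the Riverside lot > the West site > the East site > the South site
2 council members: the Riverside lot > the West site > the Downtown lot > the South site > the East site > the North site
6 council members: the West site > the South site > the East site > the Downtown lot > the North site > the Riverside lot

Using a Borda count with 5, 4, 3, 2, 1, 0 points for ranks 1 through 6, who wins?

the West site

the South site: 10·1 + 2·3 + 7·5 + 4·0 + 2·2 + 6·4 = 79
the North site: 10·3 + 2·4 + 7·0 + 4·4 + 2·0 + 6·1 = 60
the East site: 10·5 + 2·2 + 7·2 + 4·1 + 2·1 + 6·3 = 92
the Riverside lot: 10·0 + 2·5 + 7·4 + 4·3 + 2·5 + 6·0 = 60
the West site: 10·4 + 2·1 + 7·3 + 4·2 + 2·4 + 6·5 = 109
the Downtown lot: 10·2 + 2·0 + 7·1 + 4·5 + 2·3 + 6·2 = 65
the West site has the highest Borda score (109).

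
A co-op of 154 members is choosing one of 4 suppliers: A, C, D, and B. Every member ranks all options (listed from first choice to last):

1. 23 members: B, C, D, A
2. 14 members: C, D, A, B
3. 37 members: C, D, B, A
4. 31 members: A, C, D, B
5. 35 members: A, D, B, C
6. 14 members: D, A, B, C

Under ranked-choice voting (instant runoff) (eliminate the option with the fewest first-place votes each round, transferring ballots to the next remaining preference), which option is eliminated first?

Round 1: A 66, C 51, D 14, B 23. Eliminate D.

D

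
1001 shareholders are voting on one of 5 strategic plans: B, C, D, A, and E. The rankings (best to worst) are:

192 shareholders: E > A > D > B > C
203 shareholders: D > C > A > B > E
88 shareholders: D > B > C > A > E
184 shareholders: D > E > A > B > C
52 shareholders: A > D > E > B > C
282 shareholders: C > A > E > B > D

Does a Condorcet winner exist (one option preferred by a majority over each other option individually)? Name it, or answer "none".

Checking pairwise contests:
D beats B 719–282.
B beats C 516–485.
A beats D 526–475.
C beats A 573–428.
C beats E 573–428.
Every option loses at least one head-to-head, so there is no Condorcet winner.

none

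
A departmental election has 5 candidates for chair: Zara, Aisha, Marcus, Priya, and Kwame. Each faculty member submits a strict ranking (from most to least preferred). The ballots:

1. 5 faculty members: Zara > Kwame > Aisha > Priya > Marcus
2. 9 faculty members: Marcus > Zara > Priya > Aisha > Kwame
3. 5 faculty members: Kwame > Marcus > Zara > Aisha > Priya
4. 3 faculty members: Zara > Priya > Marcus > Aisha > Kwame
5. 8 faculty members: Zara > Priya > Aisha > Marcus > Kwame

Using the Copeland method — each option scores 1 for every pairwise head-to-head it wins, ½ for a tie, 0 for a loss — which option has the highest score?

Zara: beats Aisha, Marcus, Priya, and Kwame → score 4.
Aisha: beats Kwame; loses to Zara, Marcus, and Priya → score 1.
Marcus: beats Aisha and Kwame; loses to Zara and Priya → score 2.
Priya: beats Aisha, Marcus, and Kwame; loses to Zara → score 3.
Kwame: loses to Zara, Aisha, Marcus, and Priya → score 0.
Zara has the best pairwise record.

Zara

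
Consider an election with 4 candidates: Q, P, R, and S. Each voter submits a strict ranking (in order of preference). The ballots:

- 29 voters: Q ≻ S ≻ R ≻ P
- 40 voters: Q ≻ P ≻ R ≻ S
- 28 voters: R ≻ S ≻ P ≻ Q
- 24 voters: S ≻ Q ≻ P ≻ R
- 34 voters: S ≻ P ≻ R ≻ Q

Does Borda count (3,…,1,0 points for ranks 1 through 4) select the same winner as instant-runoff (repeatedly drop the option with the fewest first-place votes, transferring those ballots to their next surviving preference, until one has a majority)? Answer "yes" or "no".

Borda — scores: Q 255, P 200, R 187, S 288. Winner: S.
Instant-runoff — R1 Q 69, P 0, R 28, S 58 (P out); R2 Q 69, R 28, S 58 (R out); R3 Q 69, S 86 (S winner). Winner: S.
The two methods agree.

yes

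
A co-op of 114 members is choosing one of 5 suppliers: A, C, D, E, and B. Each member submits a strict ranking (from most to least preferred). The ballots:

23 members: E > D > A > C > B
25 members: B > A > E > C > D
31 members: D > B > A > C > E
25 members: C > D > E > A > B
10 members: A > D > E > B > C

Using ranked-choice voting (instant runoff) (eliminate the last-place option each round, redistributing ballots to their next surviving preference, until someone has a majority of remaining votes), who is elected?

D

Round 1: A 10, C 25, D 31, E 23, B 25. Eliminate A.
Round 2: C 25, D 41, E 23, B 25. Eliminate E.
Round 3: C 25, D 64, B 25. D has a majority.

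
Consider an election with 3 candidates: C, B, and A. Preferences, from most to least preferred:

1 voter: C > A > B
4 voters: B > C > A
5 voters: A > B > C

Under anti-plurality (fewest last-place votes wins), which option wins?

Last-place votes: C 5, B 1, A 4.
B is ranked last by the fewest voters, so B wins.

B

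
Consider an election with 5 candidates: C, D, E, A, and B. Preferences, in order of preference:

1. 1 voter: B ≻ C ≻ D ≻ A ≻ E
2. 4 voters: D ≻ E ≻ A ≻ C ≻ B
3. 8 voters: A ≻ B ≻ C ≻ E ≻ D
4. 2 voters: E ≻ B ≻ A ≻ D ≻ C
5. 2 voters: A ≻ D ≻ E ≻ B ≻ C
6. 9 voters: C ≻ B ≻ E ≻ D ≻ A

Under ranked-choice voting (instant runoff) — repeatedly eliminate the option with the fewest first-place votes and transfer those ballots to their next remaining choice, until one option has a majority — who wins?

A

Round 1: C 9, D 4, E 2, A 10, B 1. Eliminate B.
Round 2: C 10, D 4, E 2, A 10. Eliminate E.
Round 3: C 10, D 4, A 12. Eliminate D.
Round 4: C 10, A 16. A has a majority.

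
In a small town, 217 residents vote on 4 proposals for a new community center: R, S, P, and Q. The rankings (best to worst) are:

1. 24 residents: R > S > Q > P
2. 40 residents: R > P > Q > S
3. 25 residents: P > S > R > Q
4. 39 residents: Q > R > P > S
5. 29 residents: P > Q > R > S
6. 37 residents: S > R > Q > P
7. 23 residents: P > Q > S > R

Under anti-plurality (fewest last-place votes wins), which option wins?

Last-place votes: R 23, S 108, P 61, Q 25.
R is ranked last by the fewest voters, so R wins.

R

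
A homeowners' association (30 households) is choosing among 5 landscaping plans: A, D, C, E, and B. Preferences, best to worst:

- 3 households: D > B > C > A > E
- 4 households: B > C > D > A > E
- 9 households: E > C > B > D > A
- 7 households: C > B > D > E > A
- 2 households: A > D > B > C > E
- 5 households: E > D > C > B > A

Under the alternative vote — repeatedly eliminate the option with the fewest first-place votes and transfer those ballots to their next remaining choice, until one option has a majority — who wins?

C

Round 1: A 2, D 3, C 7, E 14, B 4. Eliminate A.
Round 2: D 5, C 7, E 14, B 4. Eliminate B.
Round 3: D 5, C 11, E 14. Eliminate D.
Round 4: C 16, E 14. C has a majority.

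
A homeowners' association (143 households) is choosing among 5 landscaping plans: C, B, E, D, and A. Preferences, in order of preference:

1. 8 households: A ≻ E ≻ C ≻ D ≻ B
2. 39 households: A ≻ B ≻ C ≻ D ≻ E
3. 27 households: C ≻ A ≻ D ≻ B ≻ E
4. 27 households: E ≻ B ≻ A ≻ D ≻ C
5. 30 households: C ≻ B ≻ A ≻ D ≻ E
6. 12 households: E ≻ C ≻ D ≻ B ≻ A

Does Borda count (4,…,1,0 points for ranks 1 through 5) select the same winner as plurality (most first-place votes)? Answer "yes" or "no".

no

Borda — scores: C 358, B 327, E 180, D 182, A 383. Winner: A.
Plurality — first-place votes: C 57, B 0, E 39, D 0, A 47. Winner: C.
The two methods disagree.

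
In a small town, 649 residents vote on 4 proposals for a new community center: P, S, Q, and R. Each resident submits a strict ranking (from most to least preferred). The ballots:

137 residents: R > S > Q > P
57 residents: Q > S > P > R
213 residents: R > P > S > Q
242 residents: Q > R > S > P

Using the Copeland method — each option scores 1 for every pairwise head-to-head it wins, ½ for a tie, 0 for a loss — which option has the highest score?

P: loses to S, Q, and R → score 0.
S: beats P and Q; loses to R → score 2.
Q: beats P; loses to S and R → score 1.
R: beats P, S, and Q → score 3.
R has the best pairwise record.

R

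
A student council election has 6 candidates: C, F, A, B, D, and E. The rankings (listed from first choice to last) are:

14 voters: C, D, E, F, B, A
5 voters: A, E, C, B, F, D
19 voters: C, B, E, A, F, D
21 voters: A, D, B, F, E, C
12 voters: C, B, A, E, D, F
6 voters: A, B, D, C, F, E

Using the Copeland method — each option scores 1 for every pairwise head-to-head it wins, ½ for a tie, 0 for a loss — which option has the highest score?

C: beats F, A, B, D, and E → score 5.
F: loses to C, A, B, D, and E → score 0.
A: beats F, D, and E; loses to C and B → score 3.
B: beats F, A, D, and E; loses to C → score 4.
D: beats F and E; loses to C, A, and B → score 2.
E: beats F; loses to C, A, B, and D → score 1.
C has the best pairwise record.

C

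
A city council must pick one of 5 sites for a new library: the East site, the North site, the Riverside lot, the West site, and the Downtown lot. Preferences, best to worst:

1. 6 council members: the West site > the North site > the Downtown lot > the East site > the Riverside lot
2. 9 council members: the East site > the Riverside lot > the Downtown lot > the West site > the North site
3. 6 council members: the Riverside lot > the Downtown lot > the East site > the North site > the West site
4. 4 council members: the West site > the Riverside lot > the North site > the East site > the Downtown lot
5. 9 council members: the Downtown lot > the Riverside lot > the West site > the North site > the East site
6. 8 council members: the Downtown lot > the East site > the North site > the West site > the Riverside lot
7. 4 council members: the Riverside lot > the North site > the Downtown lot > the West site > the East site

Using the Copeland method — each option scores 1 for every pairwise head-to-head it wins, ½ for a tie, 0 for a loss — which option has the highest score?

the East site: ties the North site, the Riverside lot, and the West site; loses to the Downtown lot → score 1.5.
the North site: ties the East site; loses to the Riverside lot, the West site, and the Downtown lot → score 0.5.
the Riverside lot: beats the North site and the West site; ties the East site and the Downtown lot → score 3.
the West site: beats the North site; ties the East site; loses to the Riverside lot and the Downtown lot → score 1.5.
the Downtown lot: beats the East site, the North site, and the West site; ties the Riverside lot → score 3.5.
the Downtown lot has the best pairwise record.

the Downtown lot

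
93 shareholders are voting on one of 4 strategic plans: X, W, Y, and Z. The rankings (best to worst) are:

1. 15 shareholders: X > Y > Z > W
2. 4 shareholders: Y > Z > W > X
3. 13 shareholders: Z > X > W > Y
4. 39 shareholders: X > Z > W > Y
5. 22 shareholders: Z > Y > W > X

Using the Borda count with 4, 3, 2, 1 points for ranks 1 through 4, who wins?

Z

X: 15·4 + 4·1 + 13·3 + 39·4 + 22·1 = 281
W: 15·1 + 4·2 + 13·2 + 39·2 + 22·2 = 171
Y: 15·3 + 4·4 + 13·1 + 39·1 + 22·3 = 179
Z: 15·2 + 4·3 + 13·4 + 39·3 + 22·4 = 299
Z has the highest Borda score (299).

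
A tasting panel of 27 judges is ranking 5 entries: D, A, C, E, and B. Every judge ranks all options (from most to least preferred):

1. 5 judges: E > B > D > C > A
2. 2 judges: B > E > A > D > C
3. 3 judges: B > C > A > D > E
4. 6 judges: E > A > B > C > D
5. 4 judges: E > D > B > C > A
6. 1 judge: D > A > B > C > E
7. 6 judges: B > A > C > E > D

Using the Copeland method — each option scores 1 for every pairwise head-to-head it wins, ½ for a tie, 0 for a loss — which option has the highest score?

D: loses to A, C, E, and B → score 0.
A: beats D and C; loses to E and B → score 2.
C: beats D; loses to A, E, and B → score 1.
E: beats D, A, C, and B → score 4.
B: beats D, A, and C; loses to E → score 3.
E has the best pairwise record.

E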